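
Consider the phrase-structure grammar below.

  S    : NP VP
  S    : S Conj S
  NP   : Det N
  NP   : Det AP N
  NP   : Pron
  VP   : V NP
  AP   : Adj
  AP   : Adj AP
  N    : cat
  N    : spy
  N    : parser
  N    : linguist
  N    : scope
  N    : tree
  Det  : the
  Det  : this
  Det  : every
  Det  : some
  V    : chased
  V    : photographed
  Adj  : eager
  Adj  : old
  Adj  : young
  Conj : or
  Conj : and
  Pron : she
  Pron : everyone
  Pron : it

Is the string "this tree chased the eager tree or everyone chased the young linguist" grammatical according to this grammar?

Grammatical

S
  S
    NP
      Det: this
      N: tree
    VP
      V: chased
      NP
        Det: the
        AP
          Adj: eager
        N: tree
  Conj: or
  S
    NP
      Pron: everyone
    VP
      V: chased
      NP
        Det: the
        AP
          Adj: young
        N: linguist
Every word is introduced by a lexical rule and the phrasal rules combine the resulting categories into a single S.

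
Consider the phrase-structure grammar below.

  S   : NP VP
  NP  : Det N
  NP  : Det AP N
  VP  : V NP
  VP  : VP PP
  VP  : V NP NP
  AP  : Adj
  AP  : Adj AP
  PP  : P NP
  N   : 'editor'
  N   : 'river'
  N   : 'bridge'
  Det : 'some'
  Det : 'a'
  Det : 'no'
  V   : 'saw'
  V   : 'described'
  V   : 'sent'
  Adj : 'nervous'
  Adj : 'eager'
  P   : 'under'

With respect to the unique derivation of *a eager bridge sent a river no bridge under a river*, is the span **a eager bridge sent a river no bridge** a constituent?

[S [NP [Det a] [AP [Adj eager]] [N bridge]] [VP [VP [V sent] [NP [Det a] [N river]] [NP [Det no] [N bridge]]] [PP [P under] [NP [Det a] [N river]]]]]
The smallest constituent containing 'a eager bridge sent a river no bridge' is the S spanning 'a eager bridge sent a river no bridge under a river'; no single node in the tree dominates exactly the given words.

No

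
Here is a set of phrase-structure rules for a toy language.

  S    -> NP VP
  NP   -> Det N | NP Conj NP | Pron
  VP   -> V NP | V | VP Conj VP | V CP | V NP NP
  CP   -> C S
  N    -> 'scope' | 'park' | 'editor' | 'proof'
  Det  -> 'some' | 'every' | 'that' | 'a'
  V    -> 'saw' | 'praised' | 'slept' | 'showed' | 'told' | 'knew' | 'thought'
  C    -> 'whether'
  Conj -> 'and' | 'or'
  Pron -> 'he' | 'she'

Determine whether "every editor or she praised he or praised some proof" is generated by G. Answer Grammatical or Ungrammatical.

Grammatical

S
  NP
    NP
      Det: every
      N: editor
    Conj: or
    NP
      Pron: she
  VP
    VP
      V: praised
      NP
        Pron: he
    Conj: or
    VP
      V: praised
      NP
        Det: some
        N: proof
Every word is introduced by a lexical rule and the phrasal rules combine the resulting categories into a single S.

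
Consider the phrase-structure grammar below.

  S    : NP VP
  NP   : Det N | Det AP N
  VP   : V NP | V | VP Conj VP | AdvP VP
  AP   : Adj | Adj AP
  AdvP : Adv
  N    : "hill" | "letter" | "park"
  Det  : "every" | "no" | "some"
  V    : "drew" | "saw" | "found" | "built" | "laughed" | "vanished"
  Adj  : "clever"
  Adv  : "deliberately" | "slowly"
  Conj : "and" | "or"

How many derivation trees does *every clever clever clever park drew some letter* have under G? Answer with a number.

[S [NP [Det every] [AP [Adj clever] [AP [Adj clever] [AP [Adj clever]]]] [N park]] [VP [V drew] [NP [Det some] [N letter]]]]
No rule offers an alternative attachment or grouping for any span, so this is the only derivation.

1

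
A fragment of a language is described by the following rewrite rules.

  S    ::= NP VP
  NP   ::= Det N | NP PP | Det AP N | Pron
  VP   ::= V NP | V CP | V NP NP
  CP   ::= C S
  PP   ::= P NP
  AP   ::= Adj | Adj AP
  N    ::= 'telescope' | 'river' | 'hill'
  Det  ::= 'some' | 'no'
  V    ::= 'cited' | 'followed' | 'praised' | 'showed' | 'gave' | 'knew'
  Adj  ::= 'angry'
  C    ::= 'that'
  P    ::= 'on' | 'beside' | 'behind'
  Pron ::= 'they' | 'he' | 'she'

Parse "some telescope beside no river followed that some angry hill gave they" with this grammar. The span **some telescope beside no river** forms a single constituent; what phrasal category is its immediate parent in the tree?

S

S
  NP
    NP
      Det: some
      N: telescope
    PP
      P: beside
      NP
        Det: no
        N: river
  VP
    V: followed
    CP
      C: that
      S
        NP
          Det: some
          AP
            Adj: angry
          N: hill
        VP
          V: gave
          NP
            Pron: they
The span 'some telescope beside no river' is the NP node built by NP → NP PP.
Its mother is the S built by S → NP VP.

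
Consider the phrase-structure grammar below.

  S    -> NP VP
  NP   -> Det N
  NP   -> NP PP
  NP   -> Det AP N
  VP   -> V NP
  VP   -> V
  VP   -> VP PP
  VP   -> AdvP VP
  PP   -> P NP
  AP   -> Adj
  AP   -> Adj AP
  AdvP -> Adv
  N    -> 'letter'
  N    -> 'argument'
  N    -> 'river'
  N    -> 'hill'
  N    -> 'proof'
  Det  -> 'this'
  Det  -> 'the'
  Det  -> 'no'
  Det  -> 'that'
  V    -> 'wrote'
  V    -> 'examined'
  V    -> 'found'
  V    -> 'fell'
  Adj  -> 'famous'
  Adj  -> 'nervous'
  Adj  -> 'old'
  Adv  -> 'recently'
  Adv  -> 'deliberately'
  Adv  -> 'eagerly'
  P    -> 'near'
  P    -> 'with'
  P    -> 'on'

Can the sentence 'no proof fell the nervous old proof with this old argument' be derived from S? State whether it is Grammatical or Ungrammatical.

S
  NP
    Det: no
    N: proof
  VP
    V: fell
    NP
      NP
        Det: the
        AP
          Adj: nervous
          AP
            Adj: old
        N: proof
      PP
        P: with
        NP
          Det: this
          AP
            Adj: old
          N: argument
The bracketing above is licensed at every node by one of the given productions, with S at the root.

Grammatical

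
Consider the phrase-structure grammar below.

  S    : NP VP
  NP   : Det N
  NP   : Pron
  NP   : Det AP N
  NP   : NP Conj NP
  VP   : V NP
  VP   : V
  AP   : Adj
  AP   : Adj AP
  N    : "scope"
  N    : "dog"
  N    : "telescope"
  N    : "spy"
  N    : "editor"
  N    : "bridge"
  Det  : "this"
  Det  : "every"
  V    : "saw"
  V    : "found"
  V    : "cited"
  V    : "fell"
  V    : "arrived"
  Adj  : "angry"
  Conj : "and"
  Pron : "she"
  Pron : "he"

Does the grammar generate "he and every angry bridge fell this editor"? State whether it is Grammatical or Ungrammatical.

Grammatical

S
  NP
    NP
      Pron: he
    Conj: and
    NP
      Det: every
      AP
        Adj: angry
      N: bridge
  VP
    V: fell
    NP
      Det: this
      N: editor
The bracketing above is licensed at every node by one of the given productions, with S at the root.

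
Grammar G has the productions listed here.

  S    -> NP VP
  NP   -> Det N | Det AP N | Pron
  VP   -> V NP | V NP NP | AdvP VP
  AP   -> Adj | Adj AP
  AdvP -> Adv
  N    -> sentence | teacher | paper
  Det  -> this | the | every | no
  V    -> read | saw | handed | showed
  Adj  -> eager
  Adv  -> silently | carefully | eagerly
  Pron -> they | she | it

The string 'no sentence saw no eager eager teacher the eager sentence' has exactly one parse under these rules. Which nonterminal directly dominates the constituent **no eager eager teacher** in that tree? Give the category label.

[S [NP [Det no] [N sentence]] [VP [V saw] [NP [Det no] [AP [Adj eager] [AP [Adj eager]]] [N teacher]] [NP [Det the] [AP [Adj eager]] [N sentence]]]]
The span 'no eager eager teacher' is the NP node built by NP → Det AP N.
Its mother is the VP built by VP → V NP NP.

VP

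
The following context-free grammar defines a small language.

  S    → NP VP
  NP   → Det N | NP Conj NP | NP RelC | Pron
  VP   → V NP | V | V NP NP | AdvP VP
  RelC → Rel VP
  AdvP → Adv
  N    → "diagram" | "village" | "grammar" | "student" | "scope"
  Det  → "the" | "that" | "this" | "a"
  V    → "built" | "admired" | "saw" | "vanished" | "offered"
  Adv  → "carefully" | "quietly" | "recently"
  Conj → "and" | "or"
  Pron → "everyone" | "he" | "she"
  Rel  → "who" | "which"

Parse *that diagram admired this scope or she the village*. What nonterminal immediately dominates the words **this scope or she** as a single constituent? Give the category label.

[S [NP [Det that] [N diagram]] [VP [V admired] [NP [NP [Det this] [N scope]] [Conj or] [NP [Pron she]]] [NP [Det the] [N village]]]]
The span 'this scope or she' is the NP node built by NP → NP Conj NP.

NP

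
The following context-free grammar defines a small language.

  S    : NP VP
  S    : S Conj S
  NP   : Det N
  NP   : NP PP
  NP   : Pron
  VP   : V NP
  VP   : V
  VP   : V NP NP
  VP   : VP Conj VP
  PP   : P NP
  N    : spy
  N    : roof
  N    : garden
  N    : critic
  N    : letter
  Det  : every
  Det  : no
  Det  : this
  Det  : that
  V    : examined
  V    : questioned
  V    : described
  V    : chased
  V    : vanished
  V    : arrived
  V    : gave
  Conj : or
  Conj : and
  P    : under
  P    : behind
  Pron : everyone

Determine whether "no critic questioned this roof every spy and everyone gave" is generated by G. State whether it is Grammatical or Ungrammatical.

[S [S [NP [Det no] [N critic]] [VP [V questioned] [NP [Det this] [N roof]] [NP [Det every] [N spy]]]] [Conj and] [S [NP [Pron everyone]] [VP [V gave]]]]
The bracketing above is licensed at every node by one of the given productions, with S at the root.

Grammatical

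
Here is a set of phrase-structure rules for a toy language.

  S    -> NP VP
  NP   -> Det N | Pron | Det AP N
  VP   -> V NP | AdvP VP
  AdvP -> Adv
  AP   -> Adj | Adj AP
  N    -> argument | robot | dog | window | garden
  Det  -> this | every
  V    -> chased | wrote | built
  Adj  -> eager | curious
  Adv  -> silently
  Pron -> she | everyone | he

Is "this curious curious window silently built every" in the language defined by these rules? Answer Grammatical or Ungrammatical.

Ungrammatical

For S → NP VP, the only prefix that parses as NP is 'this curious curious window', but the remainder 'silently built every' is not a VP under these rules.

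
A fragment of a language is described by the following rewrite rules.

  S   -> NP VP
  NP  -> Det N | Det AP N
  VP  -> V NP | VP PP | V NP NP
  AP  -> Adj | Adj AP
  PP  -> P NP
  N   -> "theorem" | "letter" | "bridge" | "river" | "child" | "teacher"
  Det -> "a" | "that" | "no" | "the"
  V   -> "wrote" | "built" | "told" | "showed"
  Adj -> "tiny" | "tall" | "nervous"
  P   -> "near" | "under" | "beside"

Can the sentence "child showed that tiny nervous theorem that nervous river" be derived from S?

For S → NP VP, no prefix of the string parses as an NP.

Ungrammatical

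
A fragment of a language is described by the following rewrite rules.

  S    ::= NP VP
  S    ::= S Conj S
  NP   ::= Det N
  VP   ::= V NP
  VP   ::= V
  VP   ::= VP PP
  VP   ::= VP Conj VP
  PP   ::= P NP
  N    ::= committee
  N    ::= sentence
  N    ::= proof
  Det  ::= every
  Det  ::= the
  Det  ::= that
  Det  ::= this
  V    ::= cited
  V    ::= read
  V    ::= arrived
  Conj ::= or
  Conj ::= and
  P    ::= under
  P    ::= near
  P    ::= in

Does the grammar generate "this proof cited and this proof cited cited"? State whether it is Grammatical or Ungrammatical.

Ungrammatical

A V word can never sit immediately before a V word in any string this grammar generates, so the substring 'cited cited' rules out a derivation.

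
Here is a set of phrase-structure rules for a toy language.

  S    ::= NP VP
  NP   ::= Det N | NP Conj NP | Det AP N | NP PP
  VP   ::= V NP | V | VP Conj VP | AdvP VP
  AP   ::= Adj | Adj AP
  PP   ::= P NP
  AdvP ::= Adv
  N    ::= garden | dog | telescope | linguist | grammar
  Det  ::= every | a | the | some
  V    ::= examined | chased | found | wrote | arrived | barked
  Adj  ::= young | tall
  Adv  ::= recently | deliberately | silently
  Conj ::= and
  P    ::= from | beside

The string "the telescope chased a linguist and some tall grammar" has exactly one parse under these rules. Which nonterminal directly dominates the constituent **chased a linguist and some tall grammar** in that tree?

S

S
  NP
    Det: the
    N: telescope
  VP
    V: chased
    NP
      NP
        Det: a
        N: linguist
      Conj: and
      NP
        Det: some
        AP
          Adj: tall
        N: grammar
The span 'chased a linguist and some tall grammar' is the VP node built by VP → V NP.
Its mother is the S built by S → NP VP.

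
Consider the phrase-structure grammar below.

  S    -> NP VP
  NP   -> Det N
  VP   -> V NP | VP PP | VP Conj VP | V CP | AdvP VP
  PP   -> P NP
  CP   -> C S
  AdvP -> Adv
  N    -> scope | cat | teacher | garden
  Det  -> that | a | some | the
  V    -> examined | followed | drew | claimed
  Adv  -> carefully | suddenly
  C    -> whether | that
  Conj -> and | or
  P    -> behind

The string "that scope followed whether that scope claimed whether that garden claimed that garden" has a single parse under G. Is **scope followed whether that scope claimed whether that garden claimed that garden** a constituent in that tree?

No

[S [NP [Det that] [N scope]] [VP [V followed] [CP [C whether] [S [NP [Det that] [N scope]] [VP [V claimed] [CP [C whether] [S [NP [Det that] [N garden]] [VP [V claimed] [NP [Det that] [N garden]]]]]]]]]]
The smallest constituent containing 'scope followed whether that scope claimed whether that garden claimed that garden' is the S spanning 'that scope followed whether that scope claimed whether that garden claimed that garden'; no single node in the tree dominates exactly the given words.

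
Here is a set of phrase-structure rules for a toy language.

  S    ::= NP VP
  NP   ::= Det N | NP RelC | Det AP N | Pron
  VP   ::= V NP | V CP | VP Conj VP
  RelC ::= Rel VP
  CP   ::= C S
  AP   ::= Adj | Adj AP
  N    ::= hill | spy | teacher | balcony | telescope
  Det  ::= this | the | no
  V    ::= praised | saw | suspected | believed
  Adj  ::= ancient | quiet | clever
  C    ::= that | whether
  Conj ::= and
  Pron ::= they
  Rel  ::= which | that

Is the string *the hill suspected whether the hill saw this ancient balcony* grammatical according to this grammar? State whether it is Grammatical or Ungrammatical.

[S [NP [Det the] [N hill]] [VP [V suspected] [CP [C whether] [S [NP [Det the] [N hill]] [VP [V saw] [NP [Det this] [AP [Adj ancient]] [N balcony]]]]]]]
Each bracket corresponds to one application of a listed rule, so the string is derivable from S.

Grammatical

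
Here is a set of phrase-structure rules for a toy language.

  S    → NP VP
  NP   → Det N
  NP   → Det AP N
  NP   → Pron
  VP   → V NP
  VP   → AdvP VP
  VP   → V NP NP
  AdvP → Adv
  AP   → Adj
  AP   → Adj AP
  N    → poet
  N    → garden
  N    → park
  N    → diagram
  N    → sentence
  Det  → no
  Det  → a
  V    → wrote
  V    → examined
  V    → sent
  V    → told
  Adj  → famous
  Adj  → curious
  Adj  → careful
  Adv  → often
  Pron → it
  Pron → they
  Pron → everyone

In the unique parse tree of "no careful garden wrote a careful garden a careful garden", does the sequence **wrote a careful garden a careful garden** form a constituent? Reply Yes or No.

Yes

[S [NP [Det no] [AP [Adj careful]] [N garden]] [VP [V wrote] [NP [Det a] [AP [Adj careful]] [N garden]] [NP [Det a] [AP [Adj careful]] [N garden]]]]
The words 'wrote a careful garden a careful garden' are exhaustively dominated by a single VP node (built by VP → V NP NP), so they form a constituent.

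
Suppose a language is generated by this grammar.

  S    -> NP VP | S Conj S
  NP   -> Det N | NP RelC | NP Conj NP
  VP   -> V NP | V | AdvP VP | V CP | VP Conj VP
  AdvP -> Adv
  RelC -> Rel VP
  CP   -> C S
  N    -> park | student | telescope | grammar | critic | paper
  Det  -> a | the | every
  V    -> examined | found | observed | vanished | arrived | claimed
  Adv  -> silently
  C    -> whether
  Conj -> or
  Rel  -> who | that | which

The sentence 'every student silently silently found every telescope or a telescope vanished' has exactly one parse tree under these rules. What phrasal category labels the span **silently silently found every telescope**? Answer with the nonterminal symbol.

VP

[S [S [NP [Det every] [N student]] [VP [AdvP [Adv silently]] [VP [AdvP [Adv silently]] [VP [V found] [NP [Det every] [N telescope]]]]]] [Conj or] [S [NP [Det a] [N telescope]] [VP [V vanished]]]]
The span 'silently silently found every telescope' is the VP node built by VP → AdvP VP.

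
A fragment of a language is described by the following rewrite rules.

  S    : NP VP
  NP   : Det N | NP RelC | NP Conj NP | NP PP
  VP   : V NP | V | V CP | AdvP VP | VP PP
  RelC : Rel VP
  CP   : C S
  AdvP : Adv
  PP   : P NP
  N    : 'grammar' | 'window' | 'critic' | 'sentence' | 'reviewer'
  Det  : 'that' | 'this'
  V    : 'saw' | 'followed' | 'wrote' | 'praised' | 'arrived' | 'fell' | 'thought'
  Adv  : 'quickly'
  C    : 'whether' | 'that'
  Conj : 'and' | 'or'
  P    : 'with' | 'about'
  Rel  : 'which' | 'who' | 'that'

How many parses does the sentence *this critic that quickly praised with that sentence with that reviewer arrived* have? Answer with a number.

Two of the 9 distinct bracketings:
[S [NP [NP [Det this] [N critic]] [RelC [Rel that] [VP [AdvP [Adv quickly]] [VP [VP [V praised]] [PP [P with] [NP [NP [Det that] [N sentence]] [PP [P with] [NP [Det that] [N reviewer]]]]]]]]] [VP [V arrived]]]
[S [NP [NP [Det this] [N critic]] [RelC [Rel that] [VP [AdvP [Adv quickly]] [VP [VP [VP [V praised]] [PP [P with] [NP [Det that] [N sentence]]]] [PP [P with] [NP [Det that] [N reviewer]]]]]]] [VP [V arrived]]]
The difference turns on whether NP → NP PP is used at the relevant span, versus an alternative expansion of NP.

9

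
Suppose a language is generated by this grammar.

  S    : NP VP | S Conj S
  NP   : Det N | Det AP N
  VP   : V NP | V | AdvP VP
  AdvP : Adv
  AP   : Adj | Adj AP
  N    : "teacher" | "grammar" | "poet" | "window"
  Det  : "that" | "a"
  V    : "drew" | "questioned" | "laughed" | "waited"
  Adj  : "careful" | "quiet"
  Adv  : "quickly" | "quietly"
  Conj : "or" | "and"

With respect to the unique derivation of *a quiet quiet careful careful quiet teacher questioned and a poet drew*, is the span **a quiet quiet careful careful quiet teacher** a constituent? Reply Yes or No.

Yes

[S [S [NP [Det a] [AP [Adj quiet] [AP [Adj quiet] [AP [Adj careful] [AP [Adj careful] [AP [Adj quiet]]]]]] [N teacher]] [VP [V questioned]]] [Conj and] [S [NP [Det a] [N poet]] [VP [V drew]]]]
The words 'a quiet quiet careful careful quiet teacher' are exhaustively dominated by a single NP node (built by NP → Det AP N), so they form a constituent.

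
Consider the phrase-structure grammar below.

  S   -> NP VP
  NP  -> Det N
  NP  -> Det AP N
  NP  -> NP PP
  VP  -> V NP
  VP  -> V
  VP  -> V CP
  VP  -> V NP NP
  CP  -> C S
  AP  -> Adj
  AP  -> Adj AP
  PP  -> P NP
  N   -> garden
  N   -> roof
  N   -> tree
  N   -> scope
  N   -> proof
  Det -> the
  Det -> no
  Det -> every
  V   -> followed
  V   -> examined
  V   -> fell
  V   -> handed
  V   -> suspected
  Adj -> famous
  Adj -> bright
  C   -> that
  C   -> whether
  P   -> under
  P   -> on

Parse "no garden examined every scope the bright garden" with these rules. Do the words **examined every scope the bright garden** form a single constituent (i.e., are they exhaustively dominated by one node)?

[S [NP [Det no] [N garden]] [VP [V examined] [NP [Det every] [N scope]] [NP [Det the] [AP [Adj bright]] [N garden]]]]
The words 'examined every scope the bright garden' are exhaustively dominated by a single VP node (built by VP → V NP NP), so they form a constituent.

Yes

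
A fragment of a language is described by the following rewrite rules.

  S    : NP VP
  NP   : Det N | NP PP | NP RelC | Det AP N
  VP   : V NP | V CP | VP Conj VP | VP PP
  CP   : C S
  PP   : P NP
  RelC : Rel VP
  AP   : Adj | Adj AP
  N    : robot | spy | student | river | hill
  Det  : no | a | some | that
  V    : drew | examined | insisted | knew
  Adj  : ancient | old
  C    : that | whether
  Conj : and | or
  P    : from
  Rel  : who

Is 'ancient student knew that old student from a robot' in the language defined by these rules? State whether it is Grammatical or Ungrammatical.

For S → NP VP, no prefix of the string parses as an NP.

Ungrammatical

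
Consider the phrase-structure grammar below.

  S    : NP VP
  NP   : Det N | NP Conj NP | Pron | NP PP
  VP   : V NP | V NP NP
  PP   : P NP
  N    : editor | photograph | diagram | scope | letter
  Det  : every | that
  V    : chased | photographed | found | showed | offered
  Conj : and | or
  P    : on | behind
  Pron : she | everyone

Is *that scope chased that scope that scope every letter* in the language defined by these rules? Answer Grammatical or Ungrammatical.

For S → NP VP, the only prefix that parses as NP is 'that scope', but the remainder 'chased that scope that scope every letter' is not a VP under these rules.

Ungrammatical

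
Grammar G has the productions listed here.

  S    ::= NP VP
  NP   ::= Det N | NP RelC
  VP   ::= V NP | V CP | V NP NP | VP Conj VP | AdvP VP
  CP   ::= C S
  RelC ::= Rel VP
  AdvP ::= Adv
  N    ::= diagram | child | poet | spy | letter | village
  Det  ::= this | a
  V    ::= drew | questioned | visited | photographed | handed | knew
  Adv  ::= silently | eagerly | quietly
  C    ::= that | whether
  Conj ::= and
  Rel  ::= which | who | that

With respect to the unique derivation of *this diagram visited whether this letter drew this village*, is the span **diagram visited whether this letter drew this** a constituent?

No

[S [NP [Det this] [N diagram]] [VP [V visited] [CP [C whether] [S [NP [Det this] [N letter]] [VP [V drew] [NP [Det this] [N village]]]]]]]
The smallest constituent containing 'diagram visited whether this letter drew this' is the S spanning 'this diagram visited whether this letter drew this village'; no single node in the tree dominates exactly the given words.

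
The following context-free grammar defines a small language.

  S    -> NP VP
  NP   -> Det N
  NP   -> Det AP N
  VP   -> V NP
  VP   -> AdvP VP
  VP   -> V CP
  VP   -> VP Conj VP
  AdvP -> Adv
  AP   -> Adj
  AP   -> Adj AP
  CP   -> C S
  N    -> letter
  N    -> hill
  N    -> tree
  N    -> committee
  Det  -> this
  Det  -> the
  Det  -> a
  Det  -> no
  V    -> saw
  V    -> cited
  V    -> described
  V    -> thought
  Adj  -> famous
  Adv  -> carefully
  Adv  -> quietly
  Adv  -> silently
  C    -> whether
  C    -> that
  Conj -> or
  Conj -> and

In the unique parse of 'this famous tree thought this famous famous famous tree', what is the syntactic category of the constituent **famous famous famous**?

S
  NP
    Det: this
    AP
      Adj: famous
    N: tree
  VP
    V: thought
    NP
      Det: this
      AP
        Adj: famous
        AP
          Adj: famous
          AP
            Adj: famous
      N: tree
The span 'famous famous famous' is the AP node built by AP → Adj AP.

AP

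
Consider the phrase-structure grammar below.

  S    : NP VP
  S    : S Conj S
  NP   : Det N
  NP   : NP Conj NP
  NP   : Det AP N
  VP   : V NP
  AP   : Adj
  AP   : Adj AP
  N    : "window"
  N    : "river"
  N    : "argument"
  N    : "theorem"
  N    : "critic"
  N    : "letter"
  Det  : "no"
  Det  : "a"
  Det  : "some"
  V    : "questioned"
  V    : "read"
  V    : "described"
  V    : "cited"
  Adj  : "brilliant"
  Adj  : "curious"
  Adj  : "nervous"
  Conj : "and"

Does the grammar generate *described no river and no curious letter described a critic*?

For S → NP VP, no prefix of the string parses as an NP. The alternative S rule S → S Conj S likewise has no satisfying split.

Ungrammatical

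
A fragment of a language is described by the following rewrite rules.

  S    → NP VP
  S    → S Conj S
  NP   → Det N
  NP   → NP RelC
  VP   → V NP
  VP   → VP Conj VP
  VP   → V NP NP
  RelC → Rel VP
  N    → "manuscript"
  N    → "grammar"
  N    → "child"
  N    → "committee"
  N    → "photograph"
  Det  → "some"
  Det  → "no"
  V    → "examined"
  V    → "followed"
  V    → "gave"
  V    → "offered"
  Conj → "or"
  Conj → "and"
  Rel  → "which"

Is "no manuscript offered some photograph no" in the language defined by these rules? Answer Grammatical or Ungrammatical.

Ungrammatical

For S → NP VP, the only prefix that parses as NP is 'no manuscript', but the remainder 'offered some photograph no' is not a VP under these rules. The alternative S rule S → S Conj S likewise has no satisfying split.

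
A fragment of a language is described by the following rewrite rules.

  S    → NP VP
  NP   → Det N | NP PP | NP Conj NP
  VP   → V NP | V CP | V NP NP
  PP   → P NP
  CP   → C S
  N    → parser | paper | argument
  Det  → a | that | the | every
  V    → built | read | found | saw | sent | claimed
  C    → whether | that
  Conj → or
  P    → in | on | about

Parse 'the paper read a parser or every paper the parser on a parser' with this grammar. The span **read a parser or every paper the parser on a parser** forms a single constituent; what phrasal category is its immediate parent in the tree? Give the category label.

S

S
  NP
    Det: the
    N: paper
  VP
    V: read
    NP
      NP
        Det: a
        N: parser
      Conj: or
      NP
        Det: every
        N: paper
    NP
      NP
        Det: the
        N: parser
      PP
        P: on
        NP
          Det: a
          N: parser
The span 'read a parser or every paper the parser on a parser' is the VP node built by VP → V NP NP.
Its mother is the S built by S → NP VP.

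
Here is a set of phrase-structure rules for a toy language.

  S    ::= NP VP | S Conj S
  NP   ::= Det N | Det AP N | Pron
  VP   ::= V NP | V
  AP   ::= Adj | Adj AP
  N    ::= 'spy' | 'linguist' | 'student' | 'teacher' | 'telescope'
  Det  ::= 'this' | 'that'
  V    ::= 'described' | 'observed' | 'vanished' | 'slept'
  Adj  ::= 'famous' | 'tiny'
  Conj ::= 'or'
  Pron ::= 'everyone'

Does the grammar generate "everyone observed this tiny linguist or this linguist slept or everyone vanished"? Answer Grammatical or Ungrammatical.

Grammatical

[S [S [NP [Pron everyone]] [VP [V observed] [NP [Det this] [AP [Adj tiny]] [N linguist]]]] [Conj or] [S [S [NP [Det this] [N linguist]] [VP [V slept]]] [Conj or] [S [NP [Pron everyone]] [VP [V vanished]]]]]
Every word is introduced by a lexical rule and the phrasal rules combine the resulting categories into a single S.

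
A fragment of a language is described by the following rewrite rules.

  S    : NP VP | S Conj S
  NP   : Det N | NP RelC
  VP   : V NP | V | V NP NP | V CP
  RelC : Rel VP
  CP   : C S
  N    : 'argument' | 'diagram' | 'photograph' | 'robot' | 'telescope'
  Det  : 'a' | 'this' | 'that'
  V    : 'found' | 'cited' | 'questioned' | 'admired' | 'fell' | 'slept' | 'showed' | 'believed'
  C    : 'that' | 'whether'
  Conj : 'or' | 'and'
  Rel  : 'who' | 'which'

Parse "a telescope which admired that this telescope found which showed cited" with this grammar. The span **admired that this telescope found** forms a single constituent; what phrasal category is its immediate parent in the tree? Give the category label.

S
  NP
    NP
      NP
        Det: a
        N: telescope
      RelC
        Rel: which
        VP
          V: admired
          CP
            C: that
            S
              NP
                Det: this
                N: telescope
              VP
                V: found
    RelC
      Rel: which
      VP
        V: showed
  VP
    V: cited
The span 'admired that this telescope found' is the VP node built by VP → V CP.
Its mother is the RelC built by RelC → Rel VP.

RelC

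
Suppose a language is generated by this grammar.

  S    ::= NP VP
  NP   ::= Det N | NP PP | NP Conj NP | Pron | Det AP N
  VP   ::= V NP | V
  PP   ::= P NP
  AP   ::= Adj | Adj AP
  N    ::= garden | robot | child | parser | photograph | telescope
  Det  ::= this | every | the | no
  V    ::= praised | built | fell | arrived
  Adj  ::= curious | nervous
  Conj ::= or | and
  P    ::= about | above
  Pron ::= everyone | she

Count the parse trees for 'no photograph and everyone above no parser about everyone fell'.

Two of the 5 distinct bracketings:
[S [NP [NP [NP [Det no] [N photograph]] [Conj and] [NP [Pron everyone]]] [PP [P above] [NP [NP [Det no] [N parser]] [PP [P about] [NP [Pron everyone]]]]]] [VP [V fell]]]
[S [NP [NP [NP [NP [Det no] [N photograph]] [Conj and] [NP [Pron everyone]]] [PP [P above] [NP [Det no] [N parser]]]] [PP [P about] [NP [Pron everyone]]]] [VP [V fell]]]
The trees differ in how a recursive rule is bracketed over the same span.

5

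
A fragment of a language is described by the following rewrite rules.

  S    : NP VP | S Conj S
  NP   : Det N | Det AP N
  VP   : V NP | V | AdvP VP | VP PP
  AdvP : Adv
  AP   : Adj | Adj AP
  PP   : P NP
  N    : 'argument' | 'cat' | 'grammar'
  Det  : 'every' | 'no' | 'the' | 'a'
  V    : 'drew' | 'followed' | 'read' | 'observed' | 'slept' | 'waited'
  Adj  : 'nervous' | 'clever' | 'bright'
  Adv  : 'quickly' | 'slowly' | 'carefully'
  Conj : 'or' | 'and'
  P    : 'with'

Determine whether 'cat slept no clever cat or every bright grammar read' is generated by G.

For S → NP VP, no prefix of the string parses as an NP. The alternative S rule S → S Conj S likewise has no satisfying split.

Ungrammatical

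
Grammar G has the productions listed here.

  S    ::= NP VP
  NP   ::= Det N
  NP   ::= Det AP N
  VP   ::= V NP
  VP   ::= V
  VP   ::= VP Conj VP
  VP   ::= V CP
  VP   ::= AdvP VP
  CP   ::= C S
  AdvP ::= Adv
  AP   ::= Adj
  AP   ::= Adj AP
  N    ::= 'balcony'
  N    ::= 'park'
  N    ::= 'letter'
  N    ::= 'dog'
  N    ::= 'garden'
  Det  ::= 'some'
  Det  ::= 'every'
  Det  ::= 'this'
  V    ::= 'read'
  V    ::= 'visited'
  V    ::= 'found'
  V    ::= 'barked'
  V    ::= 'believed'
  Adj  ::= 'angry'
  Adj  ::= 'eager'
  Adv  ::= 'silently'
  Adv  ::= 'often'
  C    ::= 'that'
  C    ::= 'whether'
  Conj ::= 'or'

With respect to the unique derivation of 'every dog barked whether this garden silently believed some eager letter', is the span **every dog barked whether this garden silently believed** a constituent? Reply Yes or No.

No

[S [NP [Det every] [N dog]] [VP [V barked] [CP [C whether] [S [NP [Det this] [N garden]] [VP [AdvP [Adv silently]] [VP [V believed] [NP [Det some] [AP [Adj eager]] [N letter]]]]]]]]
The smallest constituent containing 'every dog barked whether this garden silently believed' is the S spanning 'every dog barked whether this garden silently believed some eager letter'; no single node in the tree dominates exactly the given words.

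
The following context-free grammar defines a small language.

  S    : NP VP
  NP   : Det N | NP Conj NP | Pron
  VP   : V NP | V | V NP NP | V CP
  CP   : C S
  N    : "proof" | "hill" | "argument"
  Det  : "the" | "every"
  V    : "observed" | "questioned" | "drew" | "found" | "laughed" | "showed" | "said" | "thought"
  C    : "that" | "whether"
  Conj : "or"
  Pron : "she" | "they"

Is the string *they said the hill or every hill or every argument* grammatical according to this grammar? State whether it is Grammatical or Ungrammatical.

Grammatical

S
  NP
    Pron: they
  VP
    V: said
    NP
      NP
        Det: the
        N: hill
      Conj: or
      NP
        NP
          Det: every
          N: hill
        Conj: or
        NP
          Det: every
          N: argument
Every word is introduced by a lexical rule and the phrasal rules combine the resulting categories into a single S.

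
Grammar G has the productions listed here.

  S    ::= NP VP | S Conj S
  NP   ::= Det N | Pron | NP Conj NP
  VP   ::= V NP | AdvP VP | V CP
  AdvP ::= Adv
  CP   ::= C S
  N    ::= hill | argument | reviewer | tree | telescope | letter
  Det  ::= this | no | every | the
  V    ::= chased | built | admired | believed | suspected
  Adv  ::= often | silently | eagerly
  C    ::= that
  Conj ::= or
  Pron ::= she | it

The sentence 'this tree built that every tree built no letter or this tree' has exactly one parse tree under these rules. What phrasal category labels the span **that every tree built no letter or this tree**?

CP

S
  NP
    Det: this
    N: tree
  VP
    V: built
    CP
      C: that
      S
        NP
          Det: every
          N: tree
        VP
          V: built
          NP
            NP
              Det: no
              N: letter
            Conj: or
            NP
              Det: this
              N: tree
The span 'that every tree built no letter or this tree' is the CP node built by CP → C S.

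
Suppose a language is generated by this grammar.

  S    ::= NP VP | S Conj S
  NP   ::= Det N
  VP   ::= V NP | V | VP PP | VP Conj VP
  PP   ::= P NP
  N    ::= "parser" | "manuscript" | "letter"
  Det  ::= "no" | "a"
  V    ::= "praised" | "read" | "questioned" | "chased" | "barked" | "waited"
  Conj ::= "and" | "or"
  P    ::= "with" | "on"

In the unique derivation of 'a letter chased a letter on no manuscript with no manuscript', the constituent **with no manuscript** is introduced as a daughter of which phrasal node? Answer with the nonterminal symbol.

VP

S
  NP
    Det: a
    N: letter
  VP
    VP
      VP
        V: chased
        NP
          Det: a
          N: letter
      PP
        P: on
        NP
          Det: no
          N: manuscript
    PP
      P: with
      NP
        Det: no
        N: manuscript
The span 'with no manuscript' is the PP node built by PP → P NP.
Its mother is the VP built by VP → VP PP.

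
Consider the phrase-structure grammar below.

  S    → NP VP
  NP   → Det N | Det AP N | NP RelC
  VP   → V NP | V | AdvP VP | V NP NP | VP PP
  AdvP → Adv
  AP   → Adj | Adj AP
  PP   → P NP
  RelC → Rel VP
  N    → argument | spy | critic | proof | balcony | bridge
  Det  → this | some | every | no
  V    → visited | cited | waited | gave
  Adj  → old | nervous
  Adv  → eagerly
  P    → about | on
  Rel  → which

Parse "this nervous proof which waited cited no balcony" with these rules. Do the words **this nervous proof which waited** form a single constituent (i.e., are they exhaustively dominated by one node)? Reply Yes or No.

Yes

[S [NP [NP [Det this] [AP [Adj nervous]] [N proof]] [RelC [Rel which] [VP [V waited]]]] [VP [V cited] [NP [Det no] [N balcony]]]]
The words 'this nervous proof which waited' are exhaustively dominated by a single NP node (built by NP → NP RelC), so they form a constituent.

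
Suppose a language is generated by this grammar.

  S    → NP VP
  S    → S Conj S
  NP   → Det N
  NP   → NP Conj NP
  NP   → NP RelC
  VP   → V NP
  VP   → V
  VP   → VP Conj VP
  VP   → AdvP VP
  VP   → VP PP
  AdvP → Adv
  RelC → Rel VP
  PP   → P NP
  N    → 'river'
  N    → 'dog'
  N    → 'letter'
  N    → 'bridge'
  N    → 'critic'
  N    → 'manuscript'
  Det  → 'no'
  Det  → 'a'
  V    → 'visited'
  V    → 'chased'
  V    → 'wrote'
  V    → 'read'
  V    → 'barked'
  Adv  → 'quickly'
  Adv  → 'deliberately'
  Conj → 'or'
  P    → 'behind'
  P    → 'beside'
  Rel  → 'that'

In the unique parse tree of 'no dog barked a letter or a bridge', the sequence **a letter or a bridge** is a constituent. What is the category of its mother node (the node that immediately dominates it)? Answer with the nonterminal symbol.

VP

S
  NP
    Det: no
    N: dog
  VP
    V: barked
    NP
      NP
        Det: a
        N: letter
      Conj: or
      NP
        Det: a
        N: bridge
The span 'a letter or a bridge' is the NP node built by NP → NP Conj NP.
Its mother is the VP built by VP → V NP.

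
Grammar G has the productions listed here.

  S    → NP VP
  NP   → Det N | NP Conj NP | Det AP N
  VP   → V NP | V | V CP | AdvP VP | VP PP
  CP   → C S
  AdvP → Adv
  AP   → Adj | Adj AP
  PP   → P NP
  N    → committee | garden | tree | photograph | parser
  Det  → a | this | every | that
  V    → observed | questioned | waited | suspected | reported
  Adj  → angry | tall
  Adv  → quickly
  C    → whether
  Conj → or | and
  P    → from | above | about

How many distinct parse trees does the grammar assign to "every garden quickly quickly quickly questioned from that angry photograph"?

4

Two of the 4 distinct bracketings:
[S [NP [Det every] [N garden]] [VP [AdvP [Adv quickly]] [VP [AdvP [Adv quickly]] [VP [AdvP [Adv quickly]] [VP [VP [V questioned]] [PP [P from] [NP [Det that] [AP [Adj angry]] [N photograph]]]]]]]]
[S [NP [Det every] [N garden]] [VP [AdvP [Adv quickly]] [VP [AdvP [Adv quickly]] [VP [VP [AdvP [Adv quickly]] [VP [V questioned]]] [PP [P from] [NP [Det that] [AP [Adj angry]] [N photograph]]]]]]]
The trees differ in how a recursive rule is bracketed over the same span.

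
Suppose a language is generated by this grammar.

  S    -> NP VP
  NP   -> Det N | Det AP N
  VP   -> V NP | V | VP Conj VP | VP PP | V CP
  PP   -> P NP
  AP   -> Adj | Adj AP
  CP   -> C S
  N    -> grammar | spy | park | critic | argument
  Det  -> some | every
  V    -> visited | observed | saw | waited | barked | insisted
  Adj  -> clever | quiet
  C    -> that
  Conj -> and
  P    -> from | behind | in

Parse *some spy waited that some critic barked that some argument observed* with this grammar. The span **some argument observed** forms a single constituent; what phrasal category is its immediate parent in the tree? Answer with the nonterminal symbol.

CP

[S [NP [Det some] [N spy]] [VP [V waited] [CP [C that] [S [NP [Det some] [N critic]] [VP [V barked] [CP [C that] [S [NP [Det some] [N argument]] [VP [V observed]]]]]]]]]
The span 'some argument observed' is the S node built by S → NP VP.
Its mother is the CP built by CP → C S.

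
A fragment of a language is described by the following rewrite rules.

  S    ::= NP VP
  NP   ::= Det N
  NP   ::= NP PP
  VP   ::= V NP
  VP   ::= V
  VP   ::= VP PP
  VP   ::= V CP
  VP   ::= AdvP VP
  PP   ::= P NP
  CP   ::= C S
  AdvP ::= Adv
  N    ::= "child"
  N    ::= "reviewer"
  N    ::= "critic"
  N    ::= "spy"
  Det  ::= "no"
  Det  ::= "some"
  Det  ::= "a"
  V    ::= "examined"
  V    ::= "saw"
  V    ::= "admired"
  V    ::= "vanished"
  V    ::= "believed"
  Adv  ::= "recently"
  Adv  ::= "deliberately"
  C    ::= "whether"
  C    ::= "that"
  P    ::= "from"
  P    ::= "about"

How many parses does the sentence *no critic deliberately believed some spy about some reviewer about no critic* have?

9

Two of the 9 distinct bracketings:
[S [NP [Det no] [N critic]] [VP [VP [AdvP [Adv deliberately]] [VP [V believed] [NP [Det some] [N spy]]]] [PP [P about] [NP [NP [Det some] [N reviewer]] [PP [P about] [NP [Det no] [N critic]]]]]]]
[S [NP [Det no] [N critic]] [VP [VP [VP [AdvP [Adv deliberately]] [VP [V believed] [NP [Det some] [N spy]]]] [PP [P about] [NP [Det some] [N reviewer]]]] [PP [P about] [NP [Det no] [N critic]]]]]
The difference turns on whether NP → NP PP is used at the relevant span, versus an alternative expansion of NP.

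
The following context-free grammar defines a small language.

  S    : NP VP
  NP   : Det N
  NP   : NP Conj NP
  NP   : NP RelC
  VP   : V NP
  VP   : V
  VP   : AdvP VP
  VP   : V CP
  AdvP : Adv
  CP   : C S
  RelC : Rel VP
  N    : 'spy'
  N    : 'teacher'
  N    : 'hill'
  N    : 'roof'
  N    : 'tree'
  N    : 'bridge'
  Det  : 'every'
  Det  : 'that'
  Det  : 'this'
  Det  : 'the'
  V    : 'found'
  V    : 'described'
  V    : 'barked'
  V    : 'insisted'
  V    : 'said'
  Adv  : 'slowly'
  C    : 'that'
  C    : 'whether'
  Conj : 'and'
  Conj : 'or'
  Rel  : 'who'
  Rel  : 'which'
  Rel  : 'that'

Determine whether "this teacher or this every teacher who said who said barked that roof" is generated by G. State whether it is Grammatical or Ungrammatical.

Ungrammatical

A Det word can never sit immediately before a Det word in any string this grammar generates, so the substring 'this every' rules out a derivation.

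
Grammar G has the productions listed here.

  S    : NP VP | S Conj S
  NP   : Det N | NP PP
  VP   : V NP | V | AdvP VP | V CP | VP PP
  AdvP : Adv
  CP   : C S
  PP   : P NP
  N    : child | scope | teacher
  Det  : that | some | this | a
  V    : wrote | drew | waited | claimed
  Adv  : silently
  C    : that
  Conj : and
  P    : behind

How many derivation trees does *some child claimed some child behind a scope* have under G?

The two bracketings:
[S [NP [Det some] [N child]] [VP [V claimed] [NP [NP [Det some] [N child]] [PP [P behind] [NP [Det a] [N scope]]]]]]
[S [NP [Det some] [N child]] [VP [VP [V claimed] [NP [Det some] [N child]]] [PP [P behind] [NP [Det a] [N scope]]]]]
The difference turns on whether NP → NP PP is used at the relevant span, versus an alternative expansion of NP.

2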